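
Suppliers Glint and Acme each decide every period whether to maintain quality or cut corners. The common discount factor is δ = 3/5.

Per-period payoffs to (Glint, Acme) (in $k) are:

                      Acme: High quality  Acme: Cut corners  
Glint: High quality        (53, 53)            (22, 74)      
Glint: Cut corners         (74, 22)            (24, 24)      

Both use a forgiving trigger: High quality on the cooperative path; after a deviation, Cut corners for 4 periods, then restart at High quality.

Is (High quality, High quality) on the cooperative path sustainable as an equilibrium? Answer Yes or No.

A one-shot deviation gives 74 now, then 24 for 4 periods, then back to 53.
Gain from deviating: (74−53) today; loss: (53−24) in each of the next 4 periods.
No-deviation condition: (53−24)(δ+…+δ^4) ≥ 74−53, i.e. δ+…+δ^4 ≥ 21/29.
At δ = 3/5: δ+…+δ^4 = 1.3056 ≥ 0.7241.
So cooperation is sustainable.

Yes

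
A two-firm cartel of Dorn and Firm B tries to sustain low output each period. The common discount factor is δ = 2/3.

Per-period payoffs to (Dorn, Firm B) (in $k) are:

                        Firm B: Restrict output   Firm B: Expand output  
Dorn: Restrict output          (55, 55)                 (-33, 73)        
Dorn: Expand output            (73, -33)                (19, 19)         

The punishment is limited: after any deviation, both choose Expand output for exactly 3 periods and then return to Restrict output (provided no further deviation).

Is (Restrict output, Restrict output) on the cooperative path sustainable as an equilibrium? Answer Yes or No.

Yes

A one-shot deviation gives 73 now, then 19 for 3 periods, then back to 55.
Gain from deviating: (73−55) today; loss: (55−19) in each of the next 3 periods.
No-deviation condition: (55−19)(δ+…+δ^3) ≥ 73−55, i.e. δ+…+δ^3 ≥ 1/2.
At δ = 2/3: δ+…+δ^3 = 1.4074 ≥ 0.5000.
So cooperation is sustainable.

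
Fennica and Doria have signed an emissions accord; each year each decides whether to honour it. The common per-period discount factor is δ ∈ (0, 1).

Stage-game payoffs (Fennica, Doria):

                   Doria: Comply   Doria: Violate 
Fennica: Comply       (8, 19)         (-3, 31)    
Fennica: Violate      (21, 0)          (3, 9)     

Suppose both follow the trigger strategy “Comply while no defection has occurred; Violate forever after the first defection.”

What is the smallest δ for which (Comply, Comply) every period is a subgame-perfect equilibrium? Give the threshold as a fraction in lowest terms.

Fennica's threshold: (21−8)/(21−3) = 13/18.
Doria's threshold: (31−19)/(31−9) = 6/11.
13/18 > 6/11, so Fennica binds and δ* = 13/18.

13/18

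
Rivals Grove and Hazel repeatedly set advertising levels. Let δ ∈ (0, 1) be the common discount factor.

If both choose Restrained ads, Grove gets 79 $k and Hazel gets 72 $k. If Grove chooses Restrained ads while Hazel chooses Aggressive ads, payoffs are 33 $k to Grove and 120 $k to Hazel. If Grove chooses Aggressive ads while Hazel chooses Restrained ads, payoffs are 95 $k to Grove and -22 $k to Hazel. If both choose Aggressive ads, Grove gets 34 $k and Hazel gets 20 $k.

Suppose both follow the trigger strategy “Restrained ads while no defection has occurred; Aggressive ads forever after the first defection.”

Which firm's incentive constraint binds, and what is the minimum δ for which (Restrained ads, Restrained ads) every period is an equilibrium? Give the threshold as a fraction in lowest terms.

Hazel; δ ≥ 12/25

Grove's threshold: (95−79)/(95−34) = 16/61.
Hazel's threshold: (120−72)/(120−20) = 12/25.
16/61 < 12/25, so Hazel binds and δ* = 12/25.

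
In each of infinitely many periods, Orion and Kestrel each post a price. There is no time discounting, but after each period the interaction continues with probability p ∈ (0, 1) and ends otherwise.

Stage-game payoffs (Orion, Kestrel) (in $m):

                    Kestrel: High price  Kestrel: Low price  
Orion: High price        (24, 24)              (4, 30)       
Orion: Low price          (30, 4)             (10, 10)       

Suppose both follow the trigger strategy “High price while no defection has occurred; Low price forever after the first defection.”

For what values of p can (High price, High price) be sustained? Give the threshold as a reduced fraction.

With no time discounting, the continuation probability p plays the role of the discount factor.
Grim-trigger IC: 24/(1−p) ≥ 30 + 10p/(1−p) ⇒ p ≥ (30−24)/(30−10) = 3/10.

3/10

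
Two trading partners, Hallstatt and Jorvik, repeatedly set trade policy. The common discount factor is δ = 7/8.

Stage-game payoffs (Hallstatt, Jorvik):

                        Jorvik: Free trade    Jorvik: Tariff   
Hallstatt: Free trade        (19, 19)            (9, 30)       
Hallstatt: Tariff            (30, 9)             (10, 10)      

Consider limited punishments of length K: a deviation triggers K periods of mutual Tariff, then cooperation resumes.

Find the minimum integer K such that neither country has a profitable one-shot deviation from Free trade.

IC: δ(1−δ^K)/(1−δ) ≥ (30−19)/(19−10) = 11/9.
With δ = 7/8: need 1 − δ^K ≥ 11/9·(1−7/8)/(7/8), i.e. δ^K ≤ 0.8254.
Since (7/8)^1 = 0.8750 and (7/8)^2 = 0.7656, the smallest such K is 2.

2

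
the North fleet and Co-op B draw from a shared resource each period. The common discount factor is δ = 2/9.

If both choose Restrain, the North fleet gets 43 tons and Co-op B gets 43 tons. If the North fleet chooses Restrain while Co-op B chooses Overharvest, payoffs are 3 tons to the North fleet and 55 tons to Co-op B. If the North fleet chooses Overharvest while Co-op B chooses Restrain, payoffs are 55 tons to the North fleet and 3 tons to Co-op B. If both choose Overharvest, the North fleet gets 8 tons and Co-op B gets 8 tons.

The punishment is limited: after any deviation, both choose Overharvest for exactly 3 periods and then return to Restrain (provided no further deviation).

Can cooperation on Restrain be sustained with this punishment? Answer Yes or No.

No

Comparing payoff streams over the 4 periods until play realigns: cooperate → 43(1+δ+…+δ^3); deviate → 55 + 8(δ+…+δ^3).
Cooperation is sustained iff (43−8)(δ+…+δ^3) ≥ 55−43.
δ+…+δ^3 = 2/9·(1−(2/9)^3)/(1−2/9) = 0.2826, and (55−43)/(43−8) = 0.3429.
0.2826 < 0.3429, so cooperation is not sustainable.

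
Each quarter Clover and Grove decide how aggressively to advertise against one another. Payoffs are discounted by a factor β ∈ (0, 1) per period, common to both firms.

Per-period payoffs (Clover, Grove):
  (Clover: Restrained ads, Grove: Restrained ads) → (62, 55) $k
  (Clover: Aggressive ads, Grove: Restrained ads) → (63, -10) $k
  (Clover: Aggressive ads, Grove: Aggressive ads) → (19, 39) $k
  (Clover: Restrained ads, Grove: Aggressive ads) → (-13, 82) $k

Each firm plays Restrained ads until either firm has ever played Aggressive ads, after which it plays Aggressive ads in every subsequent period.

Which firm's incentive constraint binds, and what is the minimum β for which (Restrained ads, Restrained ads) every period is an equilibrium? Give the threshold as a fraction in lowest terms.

Grove; β ≥ 27/43

Clover: cooperation gives 62 each period; deviation gives 63 once then 19 forever.
  62/(1−β) ≥ 63 + 19β/(1−β) ⇒ β ≥ 1/44.
Grove: cooperation gives 55 each period; deviation gives 82 once then 39 forever.
  β ≥ 27/43.
Both must hold, so the binding constraint is Grove's: β ≥ 27/43.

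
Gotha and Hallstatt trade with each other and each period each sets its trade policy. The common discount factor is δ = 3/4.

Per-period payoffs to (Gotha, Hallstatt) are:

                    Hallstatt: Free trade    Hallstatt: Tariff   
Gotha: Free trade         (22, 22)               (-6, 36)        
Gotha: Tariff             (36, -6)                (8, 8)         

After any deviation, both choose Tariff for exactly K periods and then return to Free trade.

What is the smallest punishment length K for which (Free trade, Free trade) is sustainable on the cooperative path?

2

IC: δ(1−δ^K)/(1−δ) ≥ (36−22)/(22−8) = 1.
With δ = 3/4: need 1 − δ^K ≥ 1·(1−3/4)/(3/4), i.e. δ^K ≤ 0.6667.
Since (3/4)^1 = 0.7500 and (3/4)^2 = 0.5625, the smallest such K is 2.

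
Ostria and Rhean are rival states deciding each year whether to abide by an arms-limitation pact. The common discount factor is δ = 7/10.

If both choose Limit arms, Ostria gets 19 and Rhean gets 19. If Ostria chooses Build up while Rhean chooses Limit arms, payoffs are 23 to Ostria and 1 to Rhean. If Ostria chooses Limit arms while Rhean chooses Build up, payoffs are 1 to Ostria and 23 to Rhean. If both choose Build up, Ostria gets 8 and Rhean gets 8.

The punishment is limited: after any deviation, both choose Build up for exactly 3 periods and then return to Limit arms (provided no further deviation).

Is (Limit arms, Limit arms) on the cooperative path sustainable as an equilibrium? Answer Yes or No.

IC: δ+…+δ^3 ≥ (23−19)/(19−8) = 4/11.
At δ = 7/10: partial sum = 1.5330 ≥ 0.3636. Cooperation sustainable.

Yes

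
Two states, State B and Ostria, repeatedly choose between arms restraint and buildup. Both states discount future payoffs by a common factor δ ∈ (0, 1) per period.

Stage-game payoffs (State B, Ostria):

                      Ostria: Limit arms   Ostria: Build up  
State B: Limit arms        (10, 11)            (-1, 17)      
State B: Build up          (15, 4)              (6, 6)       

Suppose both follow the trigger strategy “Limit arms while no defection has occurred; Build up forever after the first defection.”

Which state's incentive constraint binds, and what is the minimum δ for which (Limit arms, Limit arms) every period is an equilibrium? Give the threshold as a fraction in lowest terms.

State B; δ ≥ 5/9

State B's threshold: (15−10)/(15−6) = 5/9.
Ostria's threshold: (17−11)/(17−6) = 6/11.
5/9 > 6/11, so State B binds and δ* = 5/9.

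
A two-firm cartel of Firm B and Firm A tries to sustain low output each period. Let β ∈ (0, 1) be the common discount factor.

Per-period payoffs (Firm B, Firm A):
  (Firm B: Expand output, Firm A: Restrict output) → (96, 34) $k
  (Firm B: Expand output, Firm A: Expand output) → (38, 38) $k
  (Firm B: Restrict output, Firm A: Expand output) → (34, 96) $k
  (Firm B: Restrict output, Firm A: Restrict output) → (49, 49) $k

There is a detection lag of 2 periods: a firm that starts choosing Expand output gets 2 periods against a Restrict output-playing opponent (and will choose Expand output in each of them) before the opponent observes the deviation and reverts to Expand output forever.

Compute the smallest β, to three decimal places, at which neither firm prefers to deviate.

A deviator earns 96 for 2 periods, then 38 forever; cooperating earns 49 forever. Multiplying the IC by (1−β):
49 ≥ 96(1−β^2) + 38β^2, so 58·β^2 ≥ 47 and β^2 ≥ 47/58.
β ≥ (47/58)^(1/2) ≈ 0.900.

0.900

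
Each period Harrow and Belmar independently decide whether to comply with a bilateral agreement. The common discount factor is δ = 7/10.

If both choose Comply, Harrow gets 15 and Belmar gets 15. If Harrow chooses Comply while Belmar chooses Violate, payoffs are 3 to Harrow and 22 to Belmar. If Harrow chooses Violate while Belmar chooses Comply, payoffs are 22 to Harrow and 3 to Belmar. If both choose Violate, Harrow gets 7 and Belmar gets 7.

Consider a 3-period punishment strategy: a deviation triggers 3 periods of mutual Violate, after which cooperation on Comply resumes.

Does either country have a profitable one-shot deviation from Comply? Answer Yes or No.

No

IC: δ+…+δ^3 ≥ (22−15)/(15−7) = 7/8.
At δ = 7/10: partial sum = 1.5330 ≥ 0.8750. Cooperation sustainable.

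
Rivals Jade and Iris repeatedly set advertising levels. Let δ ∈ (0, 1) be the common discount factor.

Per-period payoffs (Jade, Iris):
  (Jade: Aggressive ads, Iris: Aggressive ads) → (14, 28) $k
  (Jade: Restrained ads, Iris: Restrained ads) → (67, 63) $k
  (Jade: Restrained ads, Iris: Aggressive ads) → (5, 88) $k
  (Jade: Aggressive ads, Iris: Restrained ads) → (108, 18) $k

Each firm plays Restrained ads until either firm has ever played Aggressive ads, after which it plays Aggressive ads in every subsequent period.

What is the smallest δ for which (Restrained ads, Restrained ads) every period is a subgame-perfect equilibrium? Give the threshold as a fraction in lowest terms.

41/94

Jade's threshold: (108−67)/(108−14) = 41/94.
Iris's threshold: (88−63)/(88−28) = 5/12.
41/94 > 5/12, so Jade binds and δ* = 41/94.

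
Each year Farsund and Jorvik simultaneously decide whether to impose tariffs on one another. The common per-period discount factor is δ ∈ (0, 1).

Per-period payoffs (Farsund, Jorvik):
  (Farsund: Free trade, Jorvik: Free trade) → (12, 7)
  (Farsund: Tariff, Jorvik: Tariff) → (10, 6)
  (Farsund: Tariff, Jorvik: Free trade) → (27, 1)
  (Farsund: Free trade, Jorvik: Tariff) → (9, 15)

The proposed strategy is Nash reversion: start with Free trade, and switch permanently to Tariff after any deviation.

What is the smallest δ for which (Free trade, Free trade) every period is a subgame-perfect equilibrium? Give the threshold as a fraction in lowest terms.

Farsund's threshold: (27−12)/(27−10) = 15/17.
Jorvik's threshold: (15−7)/(15−6) = 8/9.
15/17 < 8/9, so Jorvik binds and δ* = 8/9.

8/9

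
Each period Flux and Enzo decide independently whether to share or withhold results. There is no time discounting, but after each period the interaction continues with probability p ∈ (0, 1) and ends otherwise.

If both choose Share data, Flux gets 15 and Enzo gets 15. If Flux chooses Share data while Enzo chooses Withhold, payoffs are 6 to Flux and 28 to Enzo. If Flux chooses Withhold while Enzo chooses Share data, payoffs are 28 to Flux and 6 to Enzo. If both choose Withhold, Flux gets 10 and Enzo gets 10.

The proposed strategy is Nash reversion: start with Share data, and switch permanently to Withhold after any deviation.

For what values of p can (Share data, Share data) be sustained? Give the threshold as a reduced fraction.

13/18

Expected cooperation value is 15 + p·15 + p²·15 + … = 15/(1−p); deviation gives 28 + p·10/(1−p).
15 ≥ 28(1−p) + 10p ⇒ 18p ≥ 13 ⇒ p ≥ 13/18.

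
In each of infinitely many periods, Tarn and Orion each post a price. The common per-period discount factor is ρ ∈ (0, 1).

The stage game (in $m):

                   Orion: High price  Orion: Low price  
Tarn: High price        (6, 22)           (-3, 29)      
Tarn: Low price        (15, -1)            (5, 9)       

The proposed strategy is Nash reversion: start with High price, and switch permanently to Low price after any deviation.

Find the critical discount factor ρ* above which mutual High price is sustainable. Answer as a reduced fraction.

9/10

Tarn's threshold: (15−6)/(15−5) = 9/10.
Orion's threshold: (29−22)/(29−9) = 7/20.
9/10 > 7/20, so Tarn binds and ρ* = 9/10.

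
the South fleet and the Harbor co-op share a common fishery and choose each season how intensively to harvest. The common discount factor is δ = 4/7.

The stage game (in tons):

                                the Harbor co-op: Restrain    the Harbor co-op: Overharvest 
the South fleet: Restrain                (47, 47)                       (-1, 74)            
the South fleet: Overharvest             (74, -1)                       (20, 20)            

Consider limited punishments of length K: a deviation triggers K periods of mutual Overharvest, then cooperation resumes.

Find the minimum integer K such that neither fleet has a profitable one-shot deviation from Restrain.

IC: δ(1−δ^K)/(1−δ) ≥ (74−47)/(47−20) = 1.
With δ = 4/7: need 1 − δ^K ≥ 1·(1−4/7)/(4/7), i.e. δ^K ≤ 0.2500.
Since (4/7)^2 = 0.3265 and (4/7)^3 = 0.1866, the smallest such K is 3.

3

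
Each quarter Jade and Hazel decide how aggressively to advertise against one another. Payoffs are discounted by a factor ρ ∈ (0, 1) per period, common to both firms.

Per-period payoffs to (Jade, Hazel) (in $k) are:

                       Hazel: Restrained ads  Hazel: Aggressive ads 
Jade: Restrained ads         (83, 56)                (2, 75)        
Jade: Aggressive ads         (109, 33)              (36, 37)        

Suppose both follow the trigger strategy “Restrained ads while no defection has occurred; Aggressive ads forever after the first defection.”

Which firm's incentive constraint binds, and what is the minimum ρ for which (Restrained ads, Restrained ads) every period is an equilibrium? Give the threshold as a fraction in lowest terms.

Hazel; ρ ≥ 1/2

Jade's threshold: (109−83)/(109−36) = 26/73.
Hazel's threshold: (75−56)/(75−37) = 1/2.
26/73 < 1/2, so Hazel binds and ρ* = 1/2.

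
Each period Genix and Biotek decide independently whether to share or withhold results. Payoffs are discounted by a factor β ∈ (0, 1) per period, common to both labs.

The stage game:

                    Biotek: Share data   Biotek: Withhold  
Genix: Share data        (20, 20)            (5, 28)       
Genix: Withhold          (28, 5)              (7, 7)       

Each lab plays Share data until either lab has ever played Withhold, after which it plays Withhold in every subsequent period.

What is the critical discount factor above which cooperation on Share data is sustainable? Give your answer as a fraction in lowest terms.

Cooperation forever yields 20 each period: 20/(1−β).
Deviating yields 28 once, then 7 forever: 28 + 7β/(1−β).
No profitable deviation requires 20/(1−β) ≥ 28 + 7β/(1−β).
Multiplying by (1−β): 20 ≥ 28(1−β) + 7β = 28 − 21β.
So 21β ≥ 8, i.e. β ≥ 8/21.

8/21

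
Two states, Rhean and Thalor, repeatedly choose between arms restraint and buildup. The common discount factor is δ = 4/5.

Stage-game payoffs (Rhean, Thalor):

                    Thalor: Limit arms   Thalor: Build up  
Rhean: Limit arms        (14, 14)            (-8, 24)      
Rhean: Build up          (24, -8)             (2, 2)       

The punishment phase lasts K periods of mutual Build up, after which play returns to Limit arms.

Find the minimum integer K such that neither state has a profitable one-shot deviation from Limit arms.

2

Need Σ_{k=1}^{K} δ^k ≥ (24−14)/(14−2) = 0.8333 at δ = 4/5.
At K = 1 the sum is 0.8000 < 0.8333; at K = 2 it is 1.4400 ≥ 0.8333.
So the minimum punishment length is K = 2.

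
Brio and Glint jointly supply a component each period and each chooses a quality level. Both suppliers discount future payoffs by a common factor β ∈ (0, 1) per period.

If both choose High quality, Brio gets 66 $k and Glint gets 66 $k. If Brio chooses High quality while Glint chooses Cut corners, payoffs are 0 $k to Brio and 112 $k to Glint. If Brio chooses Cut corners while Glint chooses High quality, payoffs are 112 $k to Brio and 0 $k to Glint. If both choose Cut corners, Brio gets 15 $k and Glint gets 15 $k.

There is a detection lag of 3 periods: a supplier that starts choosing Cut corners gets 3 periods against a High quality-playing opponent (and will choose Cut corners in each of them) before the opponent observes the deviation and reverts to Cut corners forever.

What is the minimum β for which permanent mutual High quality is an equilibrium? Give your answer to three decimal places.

0.780

Deviating for the 3 undetected periods gains 112−66 = 46 per period over cooperation, then loses 66−15 = 51 per period forever once punishment starts.
Gain: 46(1 + β + … + β^2); loss: 51·β^3/(1−β).
No profitable deviation ⇔ 46(1−β^3) ≤ 51·β^3, i.e. β^3 ≥ 46/(46+51) = 46/97.
Hence β ≥ (46/97)^(1/3) ≈ 0.780.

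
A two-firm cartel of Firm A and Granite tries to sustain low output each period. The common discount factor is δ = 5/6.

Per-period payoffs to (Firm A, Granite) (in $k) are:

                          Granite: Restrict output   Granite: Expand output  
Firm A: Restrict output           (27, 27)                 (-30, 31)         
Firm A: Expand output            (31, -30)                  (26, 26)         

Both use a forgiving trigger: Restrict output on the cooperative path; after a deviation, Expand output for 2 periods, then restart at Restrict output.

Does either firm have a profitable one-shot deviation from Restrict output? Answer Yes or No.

Yes

A one-shot deviation gives 31 now, then 26 for 2 periods, then back to 27.
Gain from deviating: (31−27) today; loss: (27−26) in each of the next 2 periods.
No-deviation condition: (27−26)(δ+…+δ^2) ≥ 31−27, i.e. δ+…+δ^2 ≥ 4.
At δ = 5/6: δ+…+δ^2 = 1.5278 < 4.0000.
So cooperation is not sustainable.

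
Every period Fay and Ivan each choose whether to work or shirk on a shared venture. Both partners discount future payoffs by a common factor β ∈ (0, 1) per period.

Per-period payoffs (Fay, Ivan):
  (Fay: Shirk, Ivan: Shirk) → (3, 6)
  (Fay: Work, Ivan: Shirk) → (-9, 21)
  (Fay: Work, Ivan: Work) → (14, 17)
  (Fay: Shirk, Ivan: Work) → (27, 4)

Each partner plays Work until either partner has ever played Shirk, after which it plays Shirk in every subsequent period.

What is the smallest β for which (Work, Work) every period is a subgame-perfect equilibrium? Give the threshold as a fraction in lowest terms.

Fay: cooperation gives 14 each period; deviation gives 27 once then 3 forever.
  14/(1−β) ≥ 27 + 3β/(1−β) ⇒ β ≥ 13/24.
Ivan: cooperation gives 17 each period; deviation gives 21 once then 6 forever.
  β ≥ 4/15.
Both must hold, so the binding constraint is Fay's: β ≥ 13/24.

13/24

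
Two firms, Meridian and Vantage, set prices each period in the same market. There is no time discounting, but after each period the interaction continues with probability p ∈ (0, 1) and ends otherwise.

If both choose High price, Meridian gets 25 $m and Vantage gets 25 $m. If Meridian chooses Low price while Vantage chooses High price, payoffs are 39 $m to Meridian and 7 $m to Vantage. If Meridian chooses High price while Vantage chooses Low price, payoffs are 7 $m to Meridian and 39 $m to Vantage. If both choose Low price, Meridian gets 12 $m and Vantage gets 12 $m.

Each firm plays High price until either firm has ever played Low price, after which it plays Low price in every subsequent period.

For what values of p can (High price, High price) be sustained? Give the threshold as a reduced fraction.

14/27

With no time discounting, the continuation probability p plays the role of the discount factor.
Grim-trigger IC: 25/(1−p) ≥ 39 + 12p/(1−p) ⇒ p ≥ (39−25)/(39−12) = 14/27.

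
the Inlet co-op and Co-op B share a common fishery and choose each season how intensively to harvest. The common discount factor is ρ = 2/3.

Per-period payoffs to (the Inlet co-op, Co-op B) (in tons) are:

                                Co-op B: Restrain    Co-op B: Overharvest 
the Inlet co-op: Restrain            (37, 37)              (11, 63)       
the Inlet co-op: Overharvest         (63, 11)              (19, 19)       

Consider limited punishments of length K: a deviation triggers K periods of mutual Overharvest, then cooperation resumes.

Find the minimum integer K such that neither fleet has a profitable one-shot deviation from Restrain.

4

IC: ρ(1−ρ^K)/(1−ρ) ≥ (63−37)/(37−19) = 13/9.
With ρ = 2/3: need 1 − ρ^K ≥ 13/9·(1−2/3)/(2/3), i.e. ρ^K ≤ 0.2778.
Since (2/3)^3 = 0.2963 and (2/3)^4 = 0.1975, the smallest such K is 4.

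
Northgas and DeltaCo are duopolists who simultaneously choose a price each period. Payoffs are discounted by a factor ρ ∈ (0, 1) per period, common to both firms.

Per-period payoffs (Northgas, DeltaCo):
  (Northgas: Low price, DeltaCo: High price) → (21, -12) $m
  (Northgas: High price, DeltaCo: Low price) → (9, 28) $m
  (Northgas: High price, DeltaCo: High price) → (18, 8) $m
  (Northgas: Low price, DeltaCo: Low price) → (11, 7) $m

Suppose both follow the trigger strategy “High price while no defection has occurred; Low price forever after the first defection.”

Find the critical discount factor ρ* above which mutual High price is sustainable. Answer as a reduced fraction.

20/21

Northgas: cooperation gives 18 each period; deviation gives 21 once then 11 forever.
  18/(1−ρ) ≥ 21 + 11ρ/(1−ρ) ⇒ ρ ≥ 3/10.
DeltaCo: cooperation gives 8 each period; deviation gives 28 once then 7 forever.
  ρ ≥ 20/21.
Both must hold, so the binding constraint is DeltaCo's: ρ ≥ 20/21.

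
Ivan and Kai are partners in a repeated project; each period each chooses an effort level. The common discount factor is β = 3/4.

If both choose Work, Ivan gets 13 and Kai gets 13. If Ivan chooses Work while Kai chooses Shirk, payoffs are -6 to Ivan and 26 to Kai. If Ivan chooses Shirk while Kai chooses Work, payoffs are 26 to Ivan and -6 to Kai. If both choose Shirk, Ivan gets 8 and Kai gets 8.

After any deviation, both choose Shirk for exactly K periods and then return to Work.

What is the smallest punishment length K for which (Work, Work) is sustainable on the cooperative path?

8

Need Σ_{k=1}^{K} β^k ≥ (26−13)/(13−8) = 2.6000 at β = 3/4.
At K = 7 the sum is 2.5995 < 2.6000; at K = 8 it is 2.6997 ≥ 2.6000.
So the minimum punishment length is K = 8.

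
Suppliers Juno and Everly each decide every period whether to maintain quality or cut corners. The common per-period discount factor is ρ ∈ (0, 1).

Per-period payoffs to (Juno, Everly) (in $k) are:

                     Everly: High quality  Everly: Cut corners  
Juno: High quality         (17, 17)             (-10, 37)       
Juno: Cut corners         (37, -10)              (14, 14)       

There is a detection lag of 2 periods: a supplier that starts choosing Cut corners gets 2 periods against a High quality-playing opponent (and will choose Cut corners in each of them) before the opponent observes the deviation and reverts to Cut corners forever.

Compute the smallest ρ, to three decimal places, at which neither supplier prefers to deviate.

0.933

A deviator earns 37 for 2 periods, then 14 forever; cooperating earns 17 forever. Multiplying the IC by (1−ρ):
17 ≥ 37(1−ρ^2) + 14ρ^2, so 23·ρ^2 ≥ 20 and ρ^2 ≥ 20/23.
ρ ≥ (20/23)^(1/2) ≈ 0.933.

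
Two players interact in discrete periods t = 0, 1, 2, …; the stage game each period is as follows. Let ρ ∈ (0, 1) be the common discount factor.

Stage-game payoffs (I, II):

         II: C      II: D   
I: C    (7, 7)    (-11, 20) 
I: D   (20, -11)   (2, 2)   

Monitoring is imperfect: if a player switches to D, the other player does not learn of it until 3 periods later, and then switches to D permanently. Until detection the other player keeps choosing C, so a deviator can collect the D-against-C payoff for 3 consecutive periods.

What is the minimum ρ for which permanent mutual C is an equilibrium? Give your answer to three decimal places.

A deviator earns 20 for 3 periods, then 2 forever; cooperating earns 7 forever. Multiplying the IC by (1−ρ):
7 ≥ 20(1−ρ^3) + 2ρ^3, so 18·ρ^3 ≥ 13 and ρ^3 ≥ 13/18.
ρ ≥ (13/18)^(1/3) ≈ 0.897.

0.897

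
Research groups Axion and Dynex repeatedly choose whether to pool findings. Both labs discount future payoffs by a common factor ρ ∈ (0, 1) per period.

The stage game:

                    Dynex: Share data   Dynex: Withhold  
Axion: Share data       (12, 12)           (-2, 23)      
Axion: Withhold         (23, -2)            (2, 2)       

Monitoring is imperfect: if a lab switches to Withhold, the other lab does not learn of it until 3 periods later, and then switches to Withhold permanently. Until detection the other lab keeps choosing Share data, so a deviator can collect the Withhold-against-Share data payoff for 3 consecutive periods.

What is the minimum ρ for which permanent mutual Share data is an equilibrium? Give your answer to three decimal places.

0.806

A deviator earns 23 for 3 periods, then 2 forever; cooperating earns 12 forever. Multiplying the IC by (1−ρ):
12 ≥ 23(1−ρ^3) + 2ρ^3, so 21·ρ^3 ≥ 11 and ρ^3 ≥ 11/21.
ρ ≥ (11/21)^(1/3) ≈ 0.806.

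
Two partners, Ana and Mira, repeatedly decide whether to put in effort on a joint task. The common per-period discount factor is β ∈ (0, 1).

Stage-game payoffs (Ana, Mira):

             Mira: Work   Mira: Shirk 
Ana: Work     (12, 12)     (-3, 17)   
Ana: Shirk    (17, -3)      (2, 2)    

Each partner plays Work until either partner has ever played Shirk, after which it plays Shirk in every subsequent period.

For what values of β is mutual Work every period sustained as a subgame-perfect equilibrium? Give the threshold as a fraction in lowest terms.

1/3

Under grim trigger the critical discount factor is (T−C)/(T−P) with T = 17, C = 12, P = 2.
β* = (17−12)/(17−2) = 5/15 = 1/3.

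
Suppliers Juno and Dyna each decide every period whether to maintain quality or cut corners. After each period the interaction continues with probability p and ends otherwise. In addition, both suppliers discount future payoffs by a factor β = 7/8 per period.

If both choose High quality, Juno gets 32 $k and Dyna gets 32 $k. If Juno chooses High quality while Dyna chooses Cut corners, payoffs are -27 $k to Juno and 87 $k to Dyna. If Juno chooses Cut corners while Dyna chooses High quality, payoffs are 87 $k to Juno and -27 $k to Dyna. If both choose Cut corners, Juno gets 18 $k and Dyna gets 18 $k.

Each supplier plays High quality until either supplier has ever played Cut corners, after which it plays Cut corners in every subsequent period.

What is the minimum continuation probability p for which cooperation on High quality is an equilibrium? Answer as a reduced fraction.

With continuation probability p and discount β, the effective per-period discount factor is βp.
Grim-trigger IC: βp ≥ (87−32)/(87−18) = 55/69.
So p ≥ (55/69)/(7/8) = 440/483.

440/483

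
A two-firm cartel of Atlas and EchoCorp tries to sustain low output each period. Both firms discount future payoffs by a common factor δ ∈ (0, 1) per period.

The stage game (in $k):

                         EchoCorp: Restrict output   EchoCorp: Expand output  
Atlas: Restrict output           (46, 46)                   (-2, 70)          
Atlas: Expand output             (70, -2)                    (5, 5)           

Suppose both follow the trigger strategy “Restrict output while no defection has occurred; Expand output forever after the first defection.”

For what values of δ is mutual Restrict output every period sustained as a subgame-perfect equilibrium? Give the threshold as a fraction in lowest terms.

24/65

Under grim trigger the critical discount factor is (T−C)/(T−P) with T = 70, C = 46, P = 5.
δ* = (70−46)/(70−5) = 24/65.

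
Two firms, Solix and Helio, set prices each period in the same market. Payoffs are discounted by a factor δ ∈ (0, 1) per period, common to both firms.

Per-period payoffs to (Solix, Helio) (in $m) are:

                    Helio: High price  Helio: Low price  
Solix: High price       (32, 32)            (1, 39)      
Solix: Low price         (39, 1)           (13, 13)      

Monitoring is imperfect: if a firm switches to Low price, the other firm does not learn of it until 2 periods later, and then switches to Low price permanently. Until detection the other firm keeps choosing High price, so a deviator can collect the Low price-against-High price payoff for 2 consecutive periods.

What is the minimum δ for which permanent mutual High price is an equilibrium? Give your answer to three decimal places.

A deviator earns 39 for 2 periods, then 13 forever; cooperating earns 32 forever. Multiplying the IC by (1−δ):
32 ≥ 39(1−δ^2) + 13δ^2, so 26·δ^2 ≥ 7 and δ^2 ≥ 7/26.
δ ≥ (7/26)^(1/2) ≈ 0.519.

0.519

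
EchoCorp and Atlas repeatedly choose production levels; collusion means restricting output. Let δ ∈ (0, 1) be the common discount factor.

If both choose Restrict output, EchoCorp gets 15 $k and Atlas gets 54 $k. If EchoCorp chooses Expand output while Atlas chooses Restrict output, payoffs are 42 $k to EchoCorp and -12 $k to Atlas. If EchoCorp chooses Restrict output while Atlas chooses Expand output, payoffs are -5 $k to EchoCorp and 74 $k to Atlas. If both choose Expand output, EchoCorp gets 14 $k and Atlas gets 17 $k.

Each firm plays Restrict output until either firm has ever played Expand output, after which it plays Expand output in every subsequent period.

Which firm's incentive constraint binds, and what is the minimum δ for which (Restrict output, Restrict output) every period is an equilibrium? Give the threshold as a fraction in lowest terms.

EchoCorp; δ ≥ 27/28

For EchoCorp: deviation gain 42−15 = 27, per-period punishment loss 15−14 = 1. IC gives δ ≥ 27/28.
For Atlas: gain 20, loss 37 per period, so δ ≥ 20/57.
The tighter constraint is EchoCorp's, so cooperation needs δ ≥ 27/28.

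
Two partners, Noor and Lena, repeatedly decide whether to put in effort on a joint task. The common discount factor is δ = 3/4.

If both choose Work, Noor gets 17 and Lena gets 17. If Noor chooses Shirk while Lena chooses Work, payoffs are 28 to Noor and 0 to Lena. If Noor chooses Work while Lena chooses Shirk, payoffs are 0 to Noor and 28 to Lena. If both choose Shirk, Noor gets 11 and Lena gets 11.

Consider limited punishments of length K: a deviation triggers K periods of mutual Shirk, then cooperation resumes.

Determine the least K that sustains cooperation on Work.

Need Σ_{k=1}^{K} δ^k ≥ (28−17)/(17−11) = 1.8333 at δ = 3/4.
At K = 3 the sum is 1.7344 < 1.8333; at K = 4 it is 2.0508 ≥ 1.8333.
So the minimum punishment length is K = 4.

4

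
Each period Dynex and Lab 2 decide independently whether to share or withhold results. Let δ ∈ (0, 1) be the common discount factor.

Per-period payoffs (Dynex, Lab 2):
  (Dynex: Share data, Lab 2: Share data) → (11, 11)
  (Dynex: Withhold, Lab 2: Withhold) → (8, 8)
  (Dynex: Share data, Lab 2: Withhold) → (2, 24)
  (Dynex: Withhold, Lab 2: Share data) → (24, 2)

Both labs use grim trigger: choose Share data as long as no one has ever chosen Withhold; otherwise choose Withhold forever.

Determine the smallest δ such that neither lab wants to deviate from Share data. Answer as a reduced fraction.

Under grim trigger the critical discount factor is (T−C)/(T−P) with T = 24, C = 11, P = 8.
δ* = (24−11)/(24−8) = 13/16.

13/16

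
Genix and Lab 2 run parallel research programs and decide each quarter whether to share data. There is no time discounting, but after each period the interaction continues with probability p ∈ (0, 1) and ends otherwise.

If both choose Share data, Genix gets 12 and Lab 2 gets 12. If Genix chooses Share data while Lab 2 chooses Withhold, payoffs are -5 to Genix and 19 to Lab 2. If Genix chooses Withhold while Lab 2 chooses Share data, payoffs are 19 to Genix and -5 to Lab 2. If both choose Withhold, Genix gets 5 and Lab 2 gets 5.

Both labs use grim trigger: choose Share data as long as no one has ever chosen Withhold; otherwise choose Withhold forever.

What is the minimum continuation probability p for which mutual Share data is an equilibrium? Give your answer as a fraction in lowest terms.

1/2

With no time discounting, the continuation probability p plays the role of the discount factor.
Grim-trigger IC: 12/(1−p) ≥ 19 + 5p/(1−p) ⇒ p ≥ (19−12)/(19−5) = 1/2.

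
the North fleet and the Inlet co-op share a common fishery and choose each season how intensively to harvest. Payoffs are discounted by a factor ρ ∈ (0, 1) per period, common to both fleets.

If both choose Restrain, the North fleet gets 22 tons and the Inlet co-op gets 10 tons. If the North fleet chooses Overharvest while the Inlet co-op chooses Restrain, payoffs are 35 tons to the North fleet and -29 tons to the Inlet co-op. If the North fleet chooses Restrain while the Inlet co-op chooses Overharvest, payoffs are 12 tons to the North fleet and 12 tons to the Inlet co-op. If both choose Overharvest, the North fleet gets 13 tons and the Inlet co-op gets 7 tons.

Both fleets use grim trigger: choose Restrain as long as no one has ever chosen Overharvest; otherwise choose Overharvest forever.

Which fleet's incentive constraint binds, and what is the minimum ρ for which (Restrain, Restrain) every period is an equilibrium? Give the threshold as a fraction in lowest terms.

the North fleet; ρ ≥ 13/22

For the North fleet: deviation gain 35−22 = 13, per-period punishment loss 22−13 = 9. IC gives ρ ≥ 13/22.
For the Inlet co-op: gain 2, loss 3 per period, so ρ ≥ 2/5.
The tighter constraint is the North fleet's, so cooperation needs ρ ≥ 13/22.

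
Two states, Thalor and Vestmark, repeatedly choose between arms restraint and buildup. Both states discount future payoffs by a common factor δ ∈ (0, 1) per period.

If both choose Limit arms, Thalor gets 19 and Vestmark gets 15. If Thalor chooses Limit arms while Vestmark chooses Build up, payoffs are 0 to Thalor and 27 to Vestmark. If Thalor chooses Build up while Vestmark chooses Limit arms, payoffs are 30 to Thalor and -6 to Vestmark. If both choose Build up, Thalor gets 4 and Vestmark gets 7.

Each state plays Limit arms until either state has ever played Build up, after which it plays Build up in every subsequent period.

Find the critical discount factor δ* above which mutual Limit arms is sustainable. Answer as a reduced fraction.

3/5

For Thalor: deviation gain 30−19 = 11, per-period punishment loss 19−4 = 15. IC gives δ ≥ 11/26.
For Vestmark: gain 12, loss 8 per period, so δ ≥ 12/20 = 3/5.
The tighter constraint is Vestmark's, so cooperation needs δ ≥ 3/5.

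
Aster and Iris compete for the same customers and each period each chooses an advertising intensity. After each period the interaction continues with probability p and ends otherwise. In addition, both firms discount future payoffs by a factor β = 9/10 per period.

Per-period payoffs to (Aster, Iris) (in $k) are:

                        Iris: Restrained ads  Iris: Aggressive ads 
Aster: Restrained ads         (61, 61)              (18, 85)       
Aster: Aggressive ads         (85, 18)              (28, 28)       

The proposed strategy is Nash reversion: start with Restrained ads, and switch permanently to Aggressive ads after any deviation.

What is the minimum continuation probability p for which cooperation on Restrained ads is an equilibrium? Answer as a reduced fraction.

80/171

With continuation probability p and discount β, the effective per-period discount factor is βp.
Grim-trigger IC: βp ≥ (85−61)/(85−28) = 8/19.
So p ≥ (8/19)/(9/10) = 80/171.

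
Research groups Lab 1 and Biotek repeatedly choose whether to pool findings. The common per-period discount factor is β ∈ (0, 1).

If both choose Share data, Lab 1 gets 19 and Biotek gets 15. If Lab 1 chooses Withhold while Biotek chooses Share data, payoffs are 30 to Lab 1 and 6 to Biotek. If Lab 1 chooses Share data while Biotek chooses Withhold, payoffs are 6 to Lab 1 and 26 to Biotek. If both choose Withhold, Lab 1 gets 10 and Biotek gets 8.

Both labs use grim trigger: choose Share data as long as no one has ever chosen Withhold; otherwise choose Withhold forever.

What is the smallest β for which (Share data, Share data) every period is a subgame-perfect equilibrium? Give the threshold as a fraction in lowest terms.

Lab 1's threshold: (30−19)/(30−10) = 11/20.
Biotek's threshold: (26−15)/(26−8) = 11/18.
11/20 < 11/18, so Biotek binds and β* = 11/18.

11/18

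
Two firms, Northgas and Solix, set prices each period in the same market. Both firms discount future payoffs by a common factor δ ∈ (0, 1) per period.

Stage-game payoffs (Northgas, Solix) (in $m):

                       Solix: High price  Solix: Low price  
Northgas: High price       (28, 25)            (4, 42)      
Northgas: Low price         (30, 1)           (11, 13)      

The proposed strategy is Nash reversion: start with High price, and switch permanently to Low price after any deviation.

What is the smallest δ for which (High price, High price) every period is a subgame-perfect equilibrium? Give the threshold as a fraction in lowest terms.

17/29

Northgas's threshold: (30−28)/(30−11) = 2/19.
Solix's threshold: (42−25)/(42−13) = 17/29.
2/19 < 17/29, so Solix binds and δ* = 17/29.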